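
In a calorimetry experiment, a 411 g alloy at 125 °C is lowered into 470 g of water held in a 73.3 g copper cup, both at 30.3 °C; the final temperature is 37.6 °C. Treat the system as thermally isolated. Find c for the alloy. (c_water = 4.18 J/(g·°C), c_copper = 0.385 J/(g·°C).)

c ≈ 0.405 J/(g·°C)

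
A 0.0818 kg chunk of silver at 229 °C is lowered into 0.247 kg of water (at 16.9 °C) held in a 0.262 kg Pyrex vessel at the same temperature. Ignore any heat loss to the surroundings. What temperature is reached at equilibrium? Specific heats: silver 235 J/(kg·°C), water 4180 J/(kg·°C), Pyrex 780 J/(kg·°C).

T_f ≈ 20.1 °C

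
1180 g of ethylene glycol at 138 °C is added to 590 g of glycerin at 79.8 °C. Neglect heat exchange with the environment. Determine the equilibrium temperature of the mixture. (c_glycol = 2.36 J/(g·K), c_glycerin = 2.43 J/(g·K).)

T_f ≈ 118.2 °C

Heat lost by the glycol equals heat gained by the glycerin:
1180*2.36*(138 − T) = 590*2.43*(T − 79.8)
2784.8(138 − T) = 1433.7(T − 79.8)
4218.5 T = 498712  ⇒  T ≈ 118.22 °C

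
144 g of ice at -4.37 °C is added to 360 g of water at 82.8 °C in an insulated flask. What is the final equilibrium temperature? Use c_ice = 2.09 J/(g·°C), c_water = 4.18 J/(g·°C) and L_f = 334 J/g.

T_f ≈ 35.7 °C

Heat gained plus heat lost sum to zero:
ice -4.37→0 °C: 144·2.09·4.37 = 1315.2; latent heat to melt: 144·334 = 48096; warm the meltwater: 601.92 T; water cools: 360·4.18·(T − 82.8) = 1504.8(T − 82.8)
2106.7 T = 124597 − 49411 = 75186
T ≈ 35.69 °C (positive, so assuming full melt was valid).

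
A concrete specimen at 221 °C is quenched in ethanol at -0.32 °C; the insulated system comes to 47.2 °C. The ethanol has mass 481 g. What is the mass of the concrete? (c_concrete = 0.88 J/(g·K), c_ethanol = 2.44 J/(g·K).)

m ≈ 365 g

Heat lost by the concrete = heat gained by the ethanol:
m×0.88×(221 − 47.2) = 481×2.44×(47.2 − (-0.32))
152.94 m = 55771  ⇒  m ≈ 364.7 g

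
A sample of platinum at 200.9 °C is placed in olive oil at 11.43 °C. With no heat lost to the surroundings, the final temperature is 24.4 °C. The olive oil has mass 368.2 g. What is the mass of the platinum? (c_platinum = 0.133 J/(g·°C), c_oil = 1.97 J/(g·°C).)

m ≈ 401 g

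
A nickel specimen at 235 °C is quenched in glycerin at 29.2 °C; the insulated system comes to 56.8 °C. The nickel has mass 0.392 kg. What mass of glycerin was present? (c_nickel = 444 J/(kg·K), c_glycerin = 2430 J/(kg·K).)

Heat lost by the nickel = heat gained by the glycerin:
0.392·444·(235 − 56.8) = m·2430·(56.8 − 29.2)
67068 m = 31015  ⇒  m ≈ 0.4624 kg

m ≈ 0.462 kg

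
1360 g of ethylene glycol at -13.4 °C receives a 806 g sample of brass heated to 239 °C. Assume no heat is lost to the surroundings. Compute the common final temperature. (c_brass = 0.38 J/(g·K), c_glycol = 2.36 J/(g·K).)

Heat lost by the brass equals heat gained by the glycol:
806·0.38·(239 − T) = 1360·2.36·(T − (-13.4))
306.28(239 − T) = 3209.6(T − (-13.4))
3515.9 T = 30192  ⇒  T ≈ 8.59 °C

T_f ≈ 8.6 °C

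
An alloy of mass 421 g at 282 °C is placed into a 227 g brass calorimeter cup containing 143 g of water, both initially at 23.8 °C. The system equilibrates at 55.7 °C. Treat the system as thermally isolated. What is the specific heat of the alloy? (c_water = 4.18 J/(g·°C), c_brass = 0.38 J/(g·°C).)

c ≈ 0.229 J/(g·°C)

Let T be the final temperature. ΣQ_i = 0:
421×c×(55.7 − 282) + 143×4.18×(55.7 − 23.8) + 227×0.38×(55.7 − 23.8) = 0
-95272 c = -21820
c = -21820/-95272 ≈ 0.229 J/(g·°C)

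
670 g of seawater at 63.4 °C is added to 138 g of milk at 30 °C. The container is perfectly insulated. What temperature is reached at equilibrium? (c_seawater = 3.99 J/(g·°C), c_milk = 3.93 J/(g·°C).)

T_f ≈ 57.8 °C

Setting the total heat transfer to zero:
670·3.99·(T − 63.4) + 138·3.93·(T − 30) = 0
2673.3(T − 63.4) + 542.34(T − 30) = 0
(2673.3 + 542.34) T = 2673.3·63.4 + 542.34·30
T ≈ 57.77 °C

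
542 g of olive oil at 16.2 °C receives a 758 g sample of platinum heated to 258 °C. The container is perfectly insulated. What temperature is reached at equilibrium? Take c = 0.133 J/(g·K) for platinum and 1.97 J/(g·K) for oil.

Setting the total heat transfer to zero:
758·0.133·(T − 258) + 542·1.97·(T − 16.2) = 0
100.81(T − 258) + 1067.7(T − 16.2) = 0
1168.6 T = 43307
T = 43307 / 1168.6 = 37.1 °C

T_f ≈ 37.1 °C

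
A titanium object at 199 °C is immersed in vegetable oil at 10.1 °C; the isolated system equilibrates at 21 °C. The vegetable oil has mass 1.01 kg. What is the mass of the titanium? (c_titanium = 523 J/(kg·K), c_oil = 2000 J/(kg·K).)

m ≈ 0.237 kg

Setting the total heat transfer to zero:
m×523×(21 − 199) + 1.01×2000×(21 − 10.1) = 0
-93094 m = -22018
m = -22018/-93094 ≈ 0.2365 kg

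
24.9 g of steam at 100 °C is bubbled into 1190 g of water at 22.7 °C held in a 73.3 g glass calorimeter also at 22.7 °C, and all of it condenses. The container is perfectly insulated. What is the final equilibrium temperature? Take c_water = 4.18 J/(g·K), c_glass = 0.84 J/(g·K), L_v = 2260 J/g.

T_f ≈ 35.2 °C

Net heat exchanged in the isolated system is zero:
latent heat released on condensation: 24.9×2260 = 56274; condensed water 100 °C→T: 104.08(T − 100); original water: 4974.2(T − 22.7); glass cup: 73.3×0.84×(T − 22.7) = 61.57(T − 22.7)
5139.9 T = 56274 + 10408 + 114312 = 180994
T ≈ 35.21 °C — below 100 °C, confirming all the steam condensed.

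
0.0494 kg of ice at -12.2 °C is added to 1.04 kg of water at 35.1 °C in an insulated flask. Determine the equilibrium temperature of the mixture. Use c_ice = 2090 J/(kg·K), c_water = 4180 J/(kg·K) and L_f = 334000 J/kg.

T_f ≈ 29.6 °C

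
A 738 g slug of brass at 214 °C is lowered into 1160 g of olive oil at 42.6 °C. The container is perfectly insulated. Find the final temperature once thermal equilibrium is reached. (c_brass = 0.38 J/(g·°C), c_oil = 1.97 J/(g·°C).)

T_f ≈ 61.3 °C

With ΣQ=0 the equilibrium temperature is the m·c-weighted mean:
T_f = (280.44×214 + 2285.2×42.6) / (280.44 + 2285.2)
    = 157364 / 2565.6 ≈ 61.34 °C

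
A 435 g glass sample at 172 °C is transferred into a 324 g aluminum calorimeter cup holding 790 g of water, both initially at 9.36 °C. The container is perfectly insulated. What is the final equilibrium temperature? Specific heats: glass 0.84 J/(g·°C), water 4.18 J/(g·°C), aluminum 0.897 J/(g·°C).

With ΣQ=0 the equilibrium temperature is the m·c-weighted mean:
T_f = (365.4×172 + 3302.2×9.36 + 290.63×9.36) / (365.4 + 3302.2 + 290.63)
    = 96478 / 3958.2 ≈ 24.37 °C

T_f ≈ 24.4 °C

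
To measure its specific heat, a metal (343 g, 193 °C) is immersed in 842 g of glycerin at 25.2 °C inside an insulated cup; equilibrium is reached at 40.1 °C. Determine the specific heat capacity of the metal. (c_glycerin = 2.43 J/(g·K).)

Heat lost by the metal = heat gained by the glycerin:
343·c·(193 − 40.1) = 842·2.43·(40.1 − 25.2)
52445 c = 30486  ⇒  c ≈ 0.5813 J/(g·K)

c ≈ 0.581 J/(g·K)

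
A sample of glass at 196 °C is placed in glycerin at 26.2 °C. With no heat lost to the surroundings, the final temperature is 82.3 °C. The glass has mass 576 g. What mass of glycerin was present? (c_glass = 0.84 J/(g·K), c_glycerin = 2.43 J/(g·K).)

m ≈ 404 g

|Q_glass| = |Q_glycerin|:
576·0.84·(196 − 82.3) = m·2.43·(82.3 − 26.2)
136.32 m = 55013  ⇒  m ≈ 403.5 g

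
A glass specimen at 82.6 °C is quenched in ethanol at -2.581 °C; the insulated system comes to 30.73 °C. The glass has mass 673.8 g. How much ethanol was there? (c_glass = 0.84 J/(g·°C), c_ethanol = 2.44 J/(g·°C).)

m ≈ 361 g

Setting the total heat transfer to zero:
673.8·0.84·(30.73 − 82.6) + m·2.44·(30.73 − (-2.581)) = 0
81.28 m = 29358
m = 29358/81.28 ≈ 361.2 g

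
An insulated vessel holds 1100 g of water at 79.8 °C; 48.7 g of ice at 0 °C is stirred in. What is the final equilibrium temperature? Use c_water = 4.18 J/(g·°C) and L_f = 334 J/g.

T_f ≈ 73.0 °C

Setting the total heat transfer to zero:
latent heat to melt: 48.7·334 = 16266
  warm the meltwater: 203.57 T
  water: 4598(T − 79.8)
4801.6 T = 366920 − 16266 = 350655
T ≈ 73.03 °C. Since T > 0 °C, the all-ice-melts assumption holds.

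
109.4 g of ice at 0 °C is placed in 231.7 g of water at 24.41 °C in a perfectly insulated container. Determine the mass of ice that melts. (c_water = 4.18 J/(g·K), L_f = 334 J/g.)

Water can give up m c ΔT = 231.7×4.18×24.41 = 23641 J before reaching 0 °C.
To melt every bit of ice: 109.4×334 = 36540 J.
23641 J < 36540 J, so only part of the ice melts and the system sits at 0 °C.
m_melt = 23641 / L_f = 70.78 g.

m_melted ≈ 70.8 g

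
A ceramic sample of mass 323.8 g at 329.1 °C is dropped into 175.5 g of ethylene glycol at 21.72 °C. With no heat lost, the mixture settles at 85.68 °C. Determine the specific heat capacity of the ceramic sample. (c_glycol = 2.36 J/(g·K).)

c ≈ 0.336 J/(g·K)

Heat lost by the ceramic sample = heat gained by the glycol:
323.8×c×(329.1 − 85.68) = 175.5×2.36×(85.68 − 21.72)
78819 c = 26491  ⇒  c ≈ 0.3361 J/(g·K)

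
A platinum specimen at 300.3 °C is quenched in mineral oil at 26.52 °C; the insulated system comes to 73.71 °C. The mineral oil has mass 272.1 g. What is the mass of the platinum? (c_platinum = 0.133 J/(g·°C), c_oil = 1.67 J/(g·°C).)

Heat lost by the platinum = heat gained by the oil:
m×0.133×(300.3 − 73.71) = 272.1×1.67×(73.71 − 26.52)
30.14 m = 21443  ⇒  m ≈ 711.5 g

m ≈ 712 g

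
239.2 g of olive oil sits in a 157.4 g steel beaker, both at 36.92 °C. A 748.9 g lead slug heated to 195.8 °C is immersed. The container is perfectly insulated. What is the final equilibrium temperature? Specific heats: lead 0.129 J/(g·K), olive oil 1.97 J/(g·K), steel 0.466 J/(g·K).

With ΣQ=0 the equilibrium temperature is the m·c-weighted mean:
T_f = (96.61*195.8 + 471.22*36.92 + 73.35*36.92) / (96.61 + 471.22 + 73.35)
    = 39021 / 641.18 ≈ 60.86 °C

T_f ≈ 60.9 °C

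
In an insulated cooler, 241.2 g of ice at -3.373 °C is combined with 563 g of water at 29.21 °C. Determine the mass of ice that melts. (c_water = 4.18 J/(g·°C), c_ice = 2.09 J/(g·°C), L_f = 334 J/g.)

m_melted ≈ 201 g

Cooling the water to 0 °C releases 563×4.18×29.21 = 68741 J.
Of that, 241.2×2.09×3.373 = 1700.4 J goes to bring the ice to 0 °C, leaving 67041 J.
To melt every bit of ice: 241.2×334 = 80561 J.
67041 J < 80561 J, so only part of the ice melts and the system sits at 0 °C.
m_melted×334 = 67041  ⇒  m_melted ≈ 200.7 g.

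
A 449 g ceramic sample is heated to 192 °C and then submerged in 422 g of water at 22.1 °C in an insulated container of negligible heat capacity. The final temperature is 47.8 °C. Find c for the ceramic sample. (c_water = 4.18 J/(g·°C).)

c ≈ 0.7 J/(g·°C)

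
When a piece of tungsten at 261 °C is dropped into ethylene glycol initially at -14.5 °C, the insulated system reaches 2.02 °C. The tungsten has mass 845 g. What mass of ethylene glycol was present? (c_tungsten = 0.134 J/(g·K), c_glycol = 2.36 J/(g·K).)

Conservation of energy gives ΣQ = 0:
845·0.134·(2.02 − 261) + m·2.36·(2.02 − (-14.5)) = 0
38.99 m = 29324
m = 29324/38.99 ≈ 752.2 g

m ≈ 752 g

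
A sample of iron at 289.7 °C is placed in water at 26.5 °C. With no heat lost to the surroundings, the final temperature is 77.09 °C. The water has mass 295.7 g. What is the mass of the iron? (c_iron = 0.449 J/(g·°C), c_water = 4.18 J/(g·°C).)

m ≈ 655 g

Setting the total heat transfer to zero:
m·0.449·(77.09 − 289.7) + 295.7·4.18·(77.09 − 26.5) = 0
-95.46 m = -62531
m = -62531/-95.46 ≈ 655 g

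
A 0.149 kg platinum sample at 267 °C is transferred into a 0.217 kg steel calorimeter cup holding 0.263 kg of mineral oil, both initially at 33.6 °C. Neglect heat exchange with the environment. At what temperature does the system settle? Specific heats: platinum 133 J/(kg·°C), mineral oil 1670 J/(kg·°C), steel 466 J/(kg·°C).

T_f ≈ 41.9 °C

Conservation of energy gives ΣQ = 0:
0.149*133*(T − 267) + 0.263*1670*(T − 33.6) + 0.217*466*(T − 33.6) = 0
19.82(T − 267) + 439.21(T − 33.6) + 101.12(T − 33.6) = 0
560.15 T = 23446
T = 23446/560.15 ≈ 41.86 °C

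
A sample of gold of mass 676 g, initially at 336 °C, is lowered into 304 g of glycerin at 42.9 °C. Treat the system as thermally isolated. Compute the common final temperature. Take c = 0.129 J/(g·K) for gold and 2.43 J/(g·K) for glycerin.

T_f is the heat-capacity-weighted average of the initial temperatures:
T_f = (87.2*336 + 738.72*42.9) / (87.2 + 738.72)
    = 60992 / 825.92 ≈ 73.85 °C

T_f ≈ 73.8 °C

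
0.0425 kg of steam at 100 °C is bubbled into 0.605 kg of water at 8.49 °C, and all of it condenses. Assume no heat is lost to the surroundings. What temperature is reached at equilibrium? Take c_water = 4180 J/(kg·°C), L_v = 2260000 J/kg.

Setting the total heat transfer to zero:
steam→water at 100 °C releases m L_v = 0.0425·2260000 = 96050; condensed water 100 °C→T: 177.65(T − 100); water warms: 0.605·4180·(T − 8.49) = 2528.9(T − 8.49)
2706.6 T = 96050 + 17765 + 21470 = 135285
T ≈ 49.98 °C, under the boiling point, so the assumption holds.

T_f ≈ 50.0 °C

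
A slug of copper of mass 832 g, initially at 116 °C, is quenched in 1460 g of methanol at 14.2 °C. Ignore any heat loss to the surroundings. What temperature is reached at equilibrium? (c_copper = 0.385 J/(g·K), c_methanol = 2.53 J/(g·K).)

T_f ≈ 22.3 °C

Conservation of energy gives ΣQ = 0:
832×0.385×(T − 116) + 1460×2.53×(T − 14.2) = 0
320.32(T − 116) + 3693.8(T − 14.2) = 0
4014.1 T = 89609
T = 89609/4014.1 ≈ 22.32 °C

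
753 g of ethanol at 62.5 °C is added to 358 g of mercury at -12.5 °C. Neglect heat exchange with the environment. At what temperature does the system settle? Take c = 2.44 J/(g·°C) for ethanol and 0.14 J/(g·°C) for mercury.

T_f ≈ 60.5 °C

Heat lost by the ethanol equals heat gained by the mercury:
753*2.44*(62.5 − T) = 358*0.14*(T − (-12.5))
1837.3(62.5 − T) = 50.12(T − (-12.5))
1887.4 T = 114206  ⇒  T ≈ 60.51 °C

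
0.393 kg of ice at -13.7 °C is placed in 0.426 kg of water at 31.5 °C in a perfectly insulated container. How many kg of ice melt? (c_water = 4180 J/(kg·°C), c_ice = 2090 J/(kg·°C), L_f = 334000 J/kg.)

m_melted ≈ 0.134 kg

Cooling the water to 0 °C releases 0.426×4180×31.5 = 56091 J.
Of that, 0.393×2090×13.7 = 11253 J goes to bring the ice to 0 °C, leaving 44839 J.
Fully melting the ice requires m_ice L_f = 0.393×334000 = 131262 J.
That's not enough to melt it all — equilibrium is at 0 °C with ice remaining.
m_melt = 44839 / L_f = 0.1342 kg.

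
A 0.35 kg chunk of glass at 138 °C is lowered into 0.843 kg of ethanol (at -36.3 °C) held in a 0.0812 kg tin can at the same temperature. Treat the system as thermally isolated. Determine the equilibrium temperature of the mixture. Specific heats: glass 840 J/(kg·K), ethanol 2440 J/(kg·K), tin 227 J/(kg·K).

T_f ≈ -14.7 °C

Conservation of energy gives ΣQ = 0:
0.35×840×(T − 138) + 0.843×2440×(T − (-36.3)) + 0.0812×227×(T − (-36.3)) = 0
294(T − 138) + 2056.9(T − (-36.3)) + 18.43(T − (-36.3)) = 0
2369.4 T = -34763
T = -34763/2369.4 ≈ -14.67 °C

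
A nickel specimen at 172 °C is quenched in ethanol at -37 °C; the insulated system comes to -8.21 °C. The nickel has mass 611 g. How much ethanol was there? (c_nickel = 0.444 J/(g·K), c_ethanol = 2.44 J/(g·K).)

|Q_nickel| = |Q_ethanol|:
611·0.444·(172 − -8.21) = m·2.44·(-8.21 − (-37))
70.25 m = 48888  ⇒  m ≈ 695.9 g

m ≈ 696 g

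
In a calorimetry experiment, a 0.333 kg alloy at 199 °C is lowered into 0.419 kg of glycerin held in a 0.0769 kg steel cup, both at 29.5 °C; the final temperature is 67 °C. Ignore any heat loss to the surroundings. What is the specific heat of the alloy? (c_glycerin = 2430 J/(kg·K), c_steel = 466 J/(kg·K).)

Energy conservation, ΣQ = 0:
0.333×c×(67 − 199) + 0.419×2430×(67 − 29.5) + 0.0769×466×(67 − 29.5) = 0
-43.96 c = -39525
c = -39525/-43.96 ≈ 899.2 J/(kg·K)

c ≈ 899 J/(kg·K)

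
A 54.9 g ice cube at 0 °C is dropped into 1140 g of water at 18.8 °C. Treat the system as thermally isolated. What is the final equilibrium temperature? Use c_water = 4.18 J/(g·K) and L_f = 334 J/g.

T_f ≈ 14.3 °C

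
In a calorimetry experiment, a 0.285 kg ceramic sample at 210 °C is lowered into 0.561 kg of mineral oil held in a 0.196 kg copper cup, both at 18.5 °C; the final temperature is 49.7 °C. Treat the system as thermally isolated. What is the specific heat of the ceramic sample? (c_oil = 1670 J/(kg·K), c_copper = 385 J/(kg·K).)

Heat gained plus heat lost sum to zero:
0.285×c×(49.7 − 210) + 0.561×1670×(49.7 − 18.5) + 0.196×385×(49.7 − 18.5) = 0
-45.69 c = -31585
c = -31585/-45.69 ≈ 691.4 J/(kg·K)

c ≈ 691 J/(kg·K)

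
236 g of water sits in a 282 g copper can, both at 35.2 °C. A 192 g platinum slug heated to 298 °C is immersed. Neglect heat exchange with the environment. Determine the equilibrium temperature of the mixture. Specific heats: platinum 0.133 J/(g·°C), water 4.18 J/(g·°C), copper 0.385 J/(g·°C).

Let T be the final temperature. ΣQ_i = 0:
192·0.133·(T − 298) + 236·4.18·(T − 35.2) + 282·0.385·(T − 35.2) = 0
(25.54 + 986.48 + 108.57) T = 25.54·298 + 986.48·35.2 + 108.57·35.2
T = 46155/1120.6 ≈ 41.19 °C

T_f ≈ 41.2 °C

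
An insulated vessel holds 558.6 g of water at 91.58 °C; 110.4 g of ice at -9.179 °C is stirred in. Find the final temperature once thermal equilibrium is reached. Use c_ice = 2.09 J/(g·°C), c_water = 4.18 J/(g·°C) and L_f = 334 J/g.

Net heat exchanged in the isolated system is zero:
warm ice to 0 °C: 110.4·2.09·(0 − (-9.179)) = 2117.9; latent heat to melt: 110.4·334 = 36874; warm the meltwater: 461.47 T; water: 2334.9(T − 91.58)
2796.4 T = 213835 − 38992 = 174843
T ≈ 62.52 °C. Since T > 0 °C, the all-ice-melts assumption holds.

T_f ≈ 62.5 °C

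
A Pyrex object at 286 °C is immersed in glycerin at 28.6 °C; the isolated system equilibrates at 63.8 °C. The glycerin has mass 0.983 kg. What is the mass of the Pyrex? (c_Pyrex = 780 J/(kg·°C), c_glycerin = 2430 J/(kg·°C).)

m ≈ 0.485 kg

Energy conservation, ΣQ = 0:
m×780×(63.8 − 286) + 0.983×2430×(63.8 − 28.6) = 0
-173316 m = -84082
m = -84082/-173316 ≈ 0.4851 kg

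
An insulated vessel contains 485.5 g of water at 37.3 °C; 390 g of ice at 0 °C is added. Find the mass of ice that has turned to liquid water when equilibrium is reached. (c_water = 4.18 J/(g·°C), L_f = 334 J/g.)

m_melted ≈ 227 g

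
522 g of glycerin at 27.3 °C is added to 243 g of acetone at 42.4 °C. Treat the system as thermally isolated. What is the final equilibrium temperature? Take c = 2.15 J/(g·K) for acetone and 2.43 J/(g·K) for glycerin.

T_f ≈ 31.7 °C

T_f is the heat-capacity-weighted average of the initial temperatures:
T_f = (522.45·42.4 + 1268.5·27.3) / (522.45 + 1268.5)
    = 56781 / 1790.9 ≈ 31.71 °C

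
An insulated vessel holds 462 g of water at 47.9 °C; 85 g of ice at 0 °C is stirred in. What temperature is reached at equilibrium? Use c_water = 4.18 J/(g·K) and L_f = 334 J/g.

Sum of m c ΔT and latent-heat terms is zero:
melt ice: 85×334 = 28390; warm the meltwater: 355.3 T; water cools: 462×4.18×(T − 47.9) = 1931.2(T − 47.9)
2286.5 T = 92503 − 28390 = 64113
T ≈ 28.04 °C — above 0 °C, consistent with complete melting.

T_f ≈ 28.0 °C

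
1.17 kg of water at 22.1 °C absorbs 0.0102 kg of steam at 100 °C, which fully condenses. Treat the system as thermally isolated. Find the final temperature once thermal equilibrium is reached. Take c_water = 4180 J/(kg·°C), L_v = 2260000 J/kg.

T_f ≈ 27.4 °C

Energy conservation, ΣQ = 0:
latent heat released on condensation: 0.0102×2260000 = 23052
  condensed water 100 °C→T: 42.64(T − 100)
  original water: 4890.6(T − 22.1)
4933.2 T = 23052 + 4263.6 + 108082 = 135398
T ≈ 27.45 °C — below 100 °C, confirming all the steam condensed.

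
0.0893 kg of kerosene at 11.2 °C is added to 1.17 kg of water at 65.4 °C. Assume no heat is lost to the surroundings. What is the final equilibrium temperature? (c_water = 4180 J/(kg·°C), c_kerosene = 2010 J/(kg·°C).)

T_f is the heat-capacity-weighted average of the initial temperatures:
T_f = (4890.6*65.4 + 179.49*11.2) / (4890.6 + 179.49)
    = 321856 / 5070.1 ≈ 63.48 °C

T_f ≈ 63.5 °C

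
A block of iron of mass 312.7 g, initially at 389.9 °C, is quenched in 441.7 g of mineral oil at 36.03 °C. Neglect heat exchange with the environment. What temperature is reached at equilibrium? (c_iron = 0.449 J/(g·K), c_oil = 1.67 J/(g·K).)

Heat lost by the iron equals heat gained by the oil:
312.7*0.449*(389.9 − T) = 441.7*1.67*(T − 36.03)
140.4(389.9 − T) = 737.64(T − 36.03)
878.04 T = 81320  ⇒  T ≈ 92.62 °C

T_f ≈ 92.6 °C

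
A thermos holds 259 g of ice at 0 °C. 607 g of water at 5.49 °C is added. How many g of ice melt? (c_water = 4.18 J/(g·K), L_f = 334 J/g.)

m_melted ≈ 41.7 g

Water can give up m c ΔT = 607×4.18×5.49 = 13930 J before reaching 0 °C.
To melt every bit of ice: 259×334 = 86506 J.
Since 13930 < 86506 J, not all the ice melts; equilibrium is at 0 °C.
Mass melted = 13930/334 ≈ 41.71 g.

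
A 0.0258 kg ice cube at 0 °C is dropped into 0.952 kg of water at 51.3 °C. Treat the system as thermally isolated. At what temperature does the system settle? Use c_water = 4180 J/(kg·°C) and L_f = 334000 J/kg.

T_f ≈ 47.8 °C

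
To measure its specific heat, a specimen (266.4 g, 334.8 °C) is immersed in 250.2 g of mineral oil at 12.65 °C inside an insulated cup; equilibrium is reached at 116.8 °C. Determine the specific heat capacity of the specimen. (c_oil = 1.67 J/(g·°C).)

c ≈ 0.749 J/(g·°C)

Taking heat into each body as positive, Σ m c ΔT = 0:
266.4·c·(116.8 − 334.8) + 250.2·1.67·(116.8 − 12.65) = 0
-58075 c = -43517
c = -43517/-58075 ≈ 0.7493 J/(g·°C)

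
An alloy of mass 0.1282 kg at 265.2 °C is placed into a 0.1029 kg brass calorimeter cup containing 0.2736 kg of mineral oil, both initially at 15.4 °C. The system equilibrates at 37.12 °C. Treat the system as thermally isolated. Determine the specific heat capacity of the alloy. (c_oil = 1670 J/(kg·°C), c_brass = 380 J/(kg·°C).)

c ≈ 368 J/(kg·°C)

Energy conservation, ΣQ = 0:
0.1282×c×(37.12 − 265.2) + 0.2736×1670×(37.12 − 15.4) + 0.1029×380×(37.12 − 15.4) = 0
-29.24 c = -10773
c = -10773/-29.24 ≈ 368.4 J/(kg·°C)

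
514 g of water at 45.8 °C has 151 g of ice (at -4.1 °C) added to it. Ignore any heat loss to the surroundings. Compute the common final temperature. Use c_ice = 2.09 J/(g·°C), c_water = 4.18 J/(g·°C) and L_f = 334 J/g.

T_f ≈ 16.8 °C

Sum of m c ΔT and latent-heat terms is zero:
ice -4.1→0 °C: 151×2.09×4.1 = 1293.9
  latent heat to melt: 151×334 = 50434
  warm the meltwater: 631.18 T
  water cools: 514×4.18×(T − 45.8) = 2148.5(T − 45.8)
2779.7 T = 98402 − 51728 = 46674
T ≈ 16.79 °C. Since T > 0 °C, the all-ice-melts assumption holds.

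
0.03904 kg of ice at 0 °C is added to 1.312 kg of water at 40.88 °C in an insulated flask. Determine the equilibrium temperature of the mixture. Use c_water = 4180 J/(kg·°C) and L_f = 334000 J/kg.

Heat gained plus heat lost sum to zero:
latent heat to melt: 0.03904×334000 = 13039; warm the meltwater: 163.19 T; water cools: 1.312×4180×(T − 40.88) = 5484.2(T − 40.88)
5647.3 T = 224192 − 13039 = 211153
T ≈ 37.39 °C. Since T > 0 °C, the all-ice-melts assumption holds.

T_f ≈ 37.4 °C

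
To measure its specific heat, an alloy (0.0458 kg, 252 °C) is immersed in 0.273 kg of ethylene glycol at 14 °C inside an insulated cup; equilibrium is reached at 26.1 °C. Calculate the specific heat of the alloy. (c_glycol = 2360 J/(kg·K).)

c ≈ 753 J/(kg·K)

Net heat exchanged in the isolated system is zero:
0.0458·c·(26.1 − 252) + 0.273·2360·(26.1 − 14) = 0
-10.35 c = -7795.8
c = -7795.8/-10.35 ≈ 753.5 J/(kg·K)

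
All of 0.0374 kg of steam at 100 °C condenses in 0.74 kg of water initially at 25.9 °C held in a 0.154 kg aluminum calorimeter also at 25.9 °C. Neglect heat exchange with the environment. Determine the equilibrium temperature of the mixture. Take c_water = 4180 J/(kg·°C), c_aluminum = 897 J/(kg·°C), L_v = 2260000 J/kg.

Setting the total heat transfer to zero:
steam→water at 100 °C releases m L_v = 0.0374·2260000 = 84524; condensate cools 100→T: 0.0374·4180·(T − 100) = 156.33(T − 100); original water: 3093.2(T − 25.9); cup: 138.14(T − 25.9)
3387.7 T = 84524 + 15633 + 83692 = 183849
T ≈ 54.27 °C (< 100 °C, so full condensation is consistent).

T_f ≈ 54.3 °C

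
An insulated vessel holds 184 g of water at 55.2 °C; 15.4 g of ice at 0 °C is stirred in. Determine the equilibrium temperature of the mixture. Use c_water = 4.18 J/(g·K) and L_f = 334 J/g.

T_f ≈ 44.8 °C

Net heat exchanged in the isolated system is zero:
fusion: m_ice L_f = 15.4·334 = 5143.6; meltwater 0→T: 15.4·4.18·T = 64.37 T; water: 769.12(T − 55.2)
833.49 T = 42455 − 5143.6 = 37312
T ≈ 44.77 °C. Since T > 0 °C, the all-ice-melts assumption holds.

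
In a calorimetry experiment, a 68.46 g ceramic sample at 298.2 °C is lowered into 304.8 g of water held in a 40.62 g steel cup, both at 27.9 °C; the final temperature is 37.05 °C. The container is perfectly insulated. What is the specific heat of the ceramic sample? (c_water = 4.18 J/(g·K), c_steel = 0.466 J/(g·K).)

c ≈ 0.662 J/(g·K)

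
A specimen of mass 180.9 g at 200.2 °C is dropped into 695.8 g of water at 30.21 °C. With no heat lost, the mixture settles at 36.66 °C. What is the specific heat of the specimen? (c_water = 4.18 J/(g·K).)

m_s c (T_s − T_f) = m_water c_water (T_f − T_0):
180.9·c·(200.2 − 36.66) = 695.8·4.18·(36.66 − 30.21)
29584 c = 18759  ⇒  c ≈ 0.6341 J/(g·K)

c ≈ 0.634 J/(g·K)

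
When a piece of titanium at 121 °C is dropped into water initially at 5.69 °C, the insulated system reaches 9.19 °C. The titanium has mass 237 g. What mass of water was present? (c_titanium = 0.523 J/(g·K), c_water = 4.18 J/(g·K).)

m ≈ 947 g

Let T be the final temperature. ΣQ_i = 0:
237·0.523·(9.19 − 121) + m·4.18·(9.19 − 5.69) = 0
14.63 m = 13859
m = 13859/14.63 ≈ 947.3 g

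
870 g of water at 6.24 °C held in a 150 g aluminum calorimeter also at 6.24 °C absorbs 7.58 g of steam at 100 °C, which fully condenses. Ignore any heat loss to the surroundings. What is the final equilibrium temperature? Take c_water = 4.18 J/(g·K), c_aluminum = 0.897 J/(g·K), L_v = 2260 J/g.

Net heat exchanged in the isolated system is zero:
condense steam: −7.58·2260 = −17131
  condensed water 100 °C→T: 31.68(T − 100)
  water warms: 870·4.18·(T − 6.24) = 3636.6(T − 6.24)
  cup: 134.55(T − 6.24)
3802.8 T = 17131 + 3168.4 + 23532 = 43831
T ≈ 11.53 °C (< 100 °C, so full condensation is consistent).

T_f ≈ 11.5 °C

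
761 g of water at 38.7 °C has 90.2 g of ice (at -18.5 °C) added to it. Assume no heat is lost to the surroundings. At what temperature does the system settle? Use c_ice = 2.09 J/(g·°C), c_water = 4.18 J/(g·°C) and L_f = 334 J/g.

Setting the total heat transfer to zero:
warm ice to 0 °C: 90.2×2.09×(0 − (-18.5)) = 3487.6
  latent heat to melt: 90.2×334 = 30127
  meltwater 0→T: 90.2×4.18×T = 377.04 T
  water cools: 761×4.18×(T − 38.7) = 3181(T − 38.7)
3558 T = 123104 − 33614 = 89490
T ≈ 25.15 °C. Since T > 0 °C, the all-ice-melts assumption holds.

T_f ≈ 25.2 °C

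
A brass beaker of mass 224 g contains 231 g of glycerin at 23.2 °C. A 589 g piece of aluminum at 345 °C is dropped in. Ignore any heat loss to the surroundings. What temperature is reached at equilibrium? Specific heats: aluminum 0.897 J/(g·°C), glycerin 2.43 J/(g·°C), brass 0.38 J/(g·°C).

T_f ≈ 167.9 °C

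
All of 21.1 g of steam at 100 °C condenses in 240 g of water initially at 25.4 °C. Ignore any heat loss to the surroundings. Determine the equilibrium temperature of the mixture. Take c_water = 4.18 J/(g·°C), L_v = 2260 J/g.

T_f ≈ 75.1 °C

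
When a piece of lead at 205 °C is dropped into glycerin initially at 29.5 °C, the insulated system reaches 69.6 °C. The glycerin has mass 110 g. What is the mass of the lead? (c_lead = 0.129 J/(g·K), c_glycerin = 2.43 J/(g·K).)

|Q_lead| = |Q_glycerin|:
m×0.129×(205 − 69.6) = 110×2.43×(69.6 − 29.5)
17.47 m = 10719  ⇒  m ≈ 613.7 g

m ≈ 614 g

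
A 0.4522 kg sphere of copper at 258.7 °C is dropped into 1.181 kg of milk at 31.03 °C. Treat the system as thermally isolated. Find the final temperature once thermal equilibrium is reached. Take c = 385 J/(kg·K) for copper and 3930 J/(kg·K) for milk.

Heat lost by the copper equals heat gained by the milk:
0.4522×385×(258.7 − T) = 1.181×3930×(T − 31.03)
174.1(258.7 − T) = 4641.3(T − 31.03)
4815.4 T = 189059  ⇒  T ≈ 39.26 °C

T_f ≈ 39.3 °C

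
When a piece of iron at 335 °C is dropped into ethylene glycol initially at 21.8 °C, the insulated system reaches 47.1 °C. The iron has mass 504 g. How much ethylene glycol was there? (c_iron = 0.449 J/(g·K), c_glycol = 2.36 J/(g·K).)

Heat gained plus heat lost sum to zero:
504×0.449×(47.1 − 335) + m×2.36×(47.1 − 21.8) = 0
59.71 m = 65151
m = 65151/59.71 ≈ 1091 g

m ≈ 1090 g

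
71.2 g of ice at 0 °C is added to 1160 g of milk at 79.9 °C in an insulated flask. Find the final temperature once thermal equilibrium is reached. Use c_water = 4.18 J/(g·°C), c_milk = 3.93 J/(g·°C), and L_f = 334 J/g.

T_f ≈ 70.1 °C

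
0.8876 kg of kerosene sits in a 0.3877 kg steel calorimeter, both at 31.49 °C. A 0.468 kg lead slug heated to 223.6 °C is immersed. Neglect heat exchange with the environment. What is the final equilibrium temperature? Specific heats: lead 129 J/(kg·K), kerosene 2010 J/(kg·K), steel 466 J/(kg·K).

T_f ≈ 37.2 °C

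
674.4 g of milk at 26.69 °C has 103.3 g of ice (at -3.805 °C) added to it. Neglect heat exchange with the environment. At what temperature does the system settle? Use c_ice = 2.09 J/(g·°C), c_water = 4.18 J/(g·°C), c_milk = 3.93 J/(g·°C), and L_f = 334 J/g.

T_f ≈ 11.5 °C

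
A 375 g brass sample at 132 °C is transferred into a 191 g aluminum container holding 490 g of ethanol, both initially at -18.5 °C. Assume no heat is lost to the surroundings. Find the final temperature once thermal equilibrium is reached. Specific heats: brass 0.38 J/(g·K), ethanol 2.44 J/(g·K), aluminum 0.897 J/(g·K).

T_f ≈ -4.3 °C

Taking heat into each body as positive, Σ m c ΔT = 0:
375·0.38·(T − 132) + 490·2.44·(T − (-18.5)) + 191·0.897·(T − (-18.5)) = 0
142.5(T − 132) + 1195.6(T − (-18.5)) + 171.33(T − (-18.5)) = 0
(142.5 + 1195.6 + 171.33) T = 142.5·132 + 1195.6·(-18.5) + 171.33·(-18.5)
T = -6478.1/1509.4 ≈ -4.29 °C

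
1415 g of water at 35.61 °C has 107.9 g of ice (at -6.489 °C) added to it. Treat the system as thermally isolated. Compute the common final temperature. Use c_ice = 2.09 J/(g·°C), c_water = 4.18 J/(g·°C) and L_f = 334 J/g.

Energy conservation, ΣQ = 0:
ice -6.489→0 °C: 107.9×2.09×6.489 = 1463.3
  latent heat to melt: 107.9×334 = 36039
  warm the meltwater: 451.02 T
  water: 5914.7(T − 35.61)
6365.7 T = 210622 − 37502 = 173121
T ≈ 27.20 °C (positive, so assuming full melt was valid).

T_f ≈ 27.2 °C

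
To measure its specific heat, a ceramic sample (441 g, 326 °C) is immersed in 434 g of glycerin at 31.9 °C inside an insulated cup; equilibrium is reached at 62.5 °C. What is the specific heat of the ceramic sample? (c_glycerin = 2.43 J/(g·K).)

c ≈ 0.278 J/(g·K)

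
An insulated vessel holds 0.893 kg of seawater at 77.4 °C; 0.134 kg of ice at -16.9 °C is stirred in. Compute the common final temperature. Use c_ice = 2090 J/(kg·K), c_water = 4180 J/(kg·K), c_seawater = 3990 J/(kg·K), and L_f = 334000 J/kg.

T_f ≈ 54.9 °C

Taking heat into each body as positive, Σ m c ΔT = 0:
warm ice to 0 °C: 0.134·2090·(0 − (-16.9)) = 4733; fusion: m_ice L_f = 0.134·334000 = 44756; meltwater 0→T: 0.134·4180·T = 560.12 T; seawater: 3563.1(T − 77.4)
4123.2 T = 275782 − 49489 = 226293
T ≈ 54.88 °C — above 0 °C, consistent with complete melting.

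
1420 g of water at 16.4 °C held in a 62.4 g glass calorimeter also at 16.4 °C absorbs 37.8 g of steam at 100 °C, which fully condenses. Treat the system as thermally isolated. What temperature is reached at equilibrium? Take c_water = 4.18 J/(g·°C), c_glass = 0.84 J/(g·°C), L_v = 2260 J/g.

T_f ≈ 32.4 °C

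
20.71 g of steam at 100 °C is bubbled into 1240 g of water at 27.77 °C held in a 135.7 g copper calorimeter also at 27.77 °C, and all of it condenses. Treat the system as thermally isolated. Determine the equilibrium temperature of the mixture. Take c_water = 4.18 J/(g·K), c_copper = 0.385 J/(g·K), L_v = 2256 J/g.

Energy conservation, ΣQ = 0:
latent heat released on condensation: 20.71×2256 = 46722; condensed water 100 °C→T: 86.57(T − 100); water warms: 1240×4.18×(T − 27.77) = 5183.2(T − 27.77); cup: 52.24(T − 27.77)
5322 T = 46722 + 8656.8 + 145388 = 200767
T ≈ 37.72 °C, under the boiling point, so the assumption holds.

T_f ≈ 37.7 °C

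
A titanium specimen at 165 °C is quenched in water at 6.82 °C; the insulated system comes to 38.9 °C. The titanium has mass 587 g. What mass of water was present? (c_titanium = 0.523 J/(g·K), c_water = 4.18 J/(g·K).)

m ≈ 289 g

Heat lost by the titanium = heat gained by the water:
587·0.523·(165 − 38.9) = m·4.18·(38.9 − 6.82)
134.09 m = 38713  ⇒  m ≈ 288.7 g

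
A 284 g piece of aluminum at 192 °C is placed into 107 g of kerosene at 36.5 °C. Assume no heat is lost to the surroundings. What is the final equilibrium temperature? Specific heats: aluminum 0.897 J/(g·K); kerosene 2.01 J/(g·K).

T_f ≈ 120.8 °C

T_f is the heat-capacity-weighted average of the initial temperatures:
T_f = (254.75×192 + 215.07×36.5) / (254.75 + 215.07)
    = 56762 / 469.82 ≈ 120.82 °C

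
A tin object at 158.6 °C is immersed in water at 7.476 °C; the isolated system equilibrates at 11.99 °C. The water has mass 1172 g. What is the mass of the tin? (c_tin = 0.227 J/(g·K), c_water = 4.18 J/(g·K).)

m ≈ 664 g

Heat lost by the tin = heat gained by the water:
m·0.227·(158.6 − 11.99) = 1172·4.18·(11.99 − 7.476)
33.28 m = 22114  ⇒  m ≈ 664.5 g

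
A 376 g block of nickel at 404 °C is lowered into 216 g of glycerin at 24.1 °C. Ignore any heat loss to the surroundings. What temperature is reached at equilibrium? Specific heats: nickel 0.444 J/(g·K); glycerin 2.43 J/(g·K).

T_f ≈ 115.8 °C

Setting the total heat transfer to zero:
376×0.444×(T − 404) + 216×2.43×(T − 24.1) = 0
(166.94 + 524.88) T = 166.94×404 + 524.88×24.1
T = 80095 / 691.82 = 116 °C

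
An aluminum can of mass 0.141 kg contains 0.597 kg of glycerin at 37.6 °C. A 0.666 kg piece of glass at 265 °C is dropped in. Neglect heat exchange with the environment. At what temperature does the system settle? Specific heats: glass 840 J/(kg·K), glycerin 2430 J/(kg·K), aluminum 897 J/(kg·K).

T_f ≈ 97.1 °C

With ΣQ=0 the equilibrium temperature is the m·c-weighted mean:
T_f = (559.44·265 + 1450.7·37.6 + 126.48·37.6) / (559.44 + 1450.7 + 126.48)
    = 207554 / 2136.6 ≈ 97.14 °C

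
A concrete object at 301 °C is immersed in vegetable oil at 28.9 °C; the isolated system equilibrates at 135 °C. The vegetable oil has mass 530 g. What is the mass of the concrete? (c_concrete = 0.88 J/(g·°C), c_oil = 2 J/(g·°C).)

Heat lost by the concrete = heat gained by the oil:
m×0.88×(301 − 135) = 530×2×(135 − 28.9)
146.08 m = 112466  ⇒  m ≈ 769.9 g

m ≈ 770 g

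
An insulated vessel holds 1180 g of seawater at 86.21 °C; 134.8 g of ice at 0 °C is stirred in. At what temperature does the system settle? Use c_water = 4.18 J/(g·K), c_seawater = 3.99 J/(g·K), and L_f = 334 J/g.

Energy balance with sensible and latent terms:
melt ice: 134.8·334 = 45023
  warm the meltwater: 563.46 T
  seawater cools: 1180·3.99·(T − 86.21) = 4708.2(T − 86.21)
5271.7 T = 405894 − 45023 = 360871
T ≈ 68.45 °C (positive, so assuming full melt was valid).

T_f ≈ 68.5 °C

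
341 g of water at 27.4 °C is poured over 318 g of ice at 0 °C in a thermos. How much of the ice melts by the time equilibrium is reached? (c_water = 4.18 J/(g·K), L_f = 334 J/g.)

m_melted ≈ 117 g

Heat available from the water dropping to 0 °C: 341×4.18×27.4 = 39055 J.
Melting all 318 g of ice would need 318×334 = 106212 J.
39055 J < 106212 J, so only part of the ice melts and the system sits at 0 °C.
m_melted×334 = 39055  ⇒  m_melted ≈ 116.9 g.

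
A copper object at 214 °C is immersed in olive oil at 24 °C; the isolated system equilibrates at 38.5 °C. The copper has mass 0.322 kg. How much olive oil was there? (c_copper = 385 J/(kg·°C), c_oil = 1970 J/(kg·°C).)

Conservation of energy gives ΣQ = 0:
0.322·385·(38.5 − 214) + m·1970·(38.5 − 24) = 0
28565 m = 21757
m = 21757/28565 ≈ 0.7617 kg

m ≈ 0.762 kg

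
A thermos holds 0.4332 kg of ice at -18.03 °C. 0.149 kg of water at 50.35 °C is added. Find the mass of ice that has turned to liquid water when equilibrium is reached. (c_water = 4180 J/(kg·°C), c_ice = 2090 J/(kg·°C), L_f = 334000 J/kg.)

m_melted ≈ 0.045 kg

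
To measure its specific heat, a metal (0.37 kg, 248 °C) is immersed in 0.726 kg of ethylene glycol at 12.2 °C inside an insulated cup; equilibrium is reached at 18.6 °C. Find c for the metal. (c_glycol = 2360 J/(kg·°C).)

Heat lost by the metal = heat gained by the glycol:
0.37·c·(248 − 18.6) = 0.726·2360·(18.6 − 12.2)
84.88 c = 10966  ⇒  c ≈ 129.2 J/(kg·°C)

c ≈ 129 J/(kg·°C)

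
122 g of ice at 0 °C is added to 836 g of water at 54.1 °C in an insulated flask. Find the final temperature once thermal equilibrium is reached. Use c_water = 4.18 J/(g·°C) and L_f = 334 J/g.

Net heat exchanged in the isolated system is zero:
fusion: m_ice L_f = 122×334 = 40748
  warm the meltwater: 509.96 T
  water cools: 836×4.18×(T − 54.1) = 3494.5(T − 54.1)
4004.4 T = 189051 − 40748 = 148303
T ≈ 37.03 °C (positive, so assuming full melt was valid).

T_f ≈ 37.0 °C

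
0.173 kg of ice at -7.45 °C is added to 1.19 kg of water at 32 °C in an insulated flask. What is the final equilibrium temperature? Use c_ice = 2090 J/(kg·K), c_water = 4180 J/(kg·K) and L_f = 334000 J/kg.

T_f ≈ 17.3 °C

Conservation of energy gives ΣQ = 0:
ice -7.45→0 °C: 0.173×2090×7.45 = 2693.7
  fusion: m_ice L_f = 0.173×334000 = 57782
  warm the meltwater: 723.14 T
  water cools: 1.19×4180×(T − 32) = 4974.2(T − 32)
5697.3 T = 159174 − 60476 = 98699
T ≈ 17.32 °C (positive, so assuming full melt was valid).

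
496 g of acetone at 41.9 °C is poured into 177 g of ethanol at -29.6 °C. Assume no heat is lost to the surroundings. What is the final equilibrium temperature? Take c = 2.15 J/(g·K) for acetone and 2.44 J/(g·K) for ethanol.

T_f ≈ 21.3 °C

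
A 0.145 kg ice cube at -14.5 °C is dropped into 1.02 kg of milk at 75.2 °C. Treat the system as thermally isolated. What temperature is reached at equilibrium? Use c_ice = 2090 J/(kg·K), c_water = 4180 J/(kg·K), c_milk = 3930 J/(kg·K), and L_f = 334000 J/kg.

T_f ≈ 53.9 °C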